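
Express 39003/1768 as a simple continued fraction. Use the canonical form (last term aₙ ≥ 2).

[22; 16, 1, 1, 10, 5]

39003 = 22×1768 + 107
1768 = 16×107 + 56
107 = 1×56 + 51
56 = 1×51 + 5
51 = 10×5 + 1
5 = 5×1 + 0  (stop)
So 39003/1768 = [22; 16, 1, 1, 10, 5].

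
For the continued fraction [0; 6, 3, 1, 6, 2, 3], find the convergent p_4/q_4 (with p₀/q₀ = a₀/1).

Using pₖ = aₖpₖ₋₁ + pₖ₋₂, qₖ = aₖqₖ₋₁ + qₖ₋₂ (with p₋₁=1, p₋₂=0, q₋₁=0, q₋₂=1):
  k=0: a=0, p=0, q=1
  k=1: a=6, p=1, q=6
  k=2: a=3, p=3, q=19
  k=3: a=1, p=4, q=25
  k=4: a=6, p=27, q=169

27/169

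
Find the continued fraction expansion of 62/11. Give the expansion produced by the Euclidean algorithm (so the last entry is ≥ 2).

62 = 5*11 + 7
11 = 1*7 + 4
7 = 1*4 + 3
4 = 1*3 + 1
3 = 3*1 + 0  (stop)
So 62/11 = [5; 1, 1, 1, 3].

[5; 1, 1, 1, 3]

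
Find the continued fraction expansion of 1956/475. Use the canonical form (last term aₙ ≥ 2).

1956 = 4×475 + 56
475 = 8×56 + 27
56 = 2×27 + 2
27 = 13×2 + 1
2 = 2×1 + 0  (stop)
So 1956/475 = [4; 8, 2, 13, 2].

[4; 8, 2, 13, 2]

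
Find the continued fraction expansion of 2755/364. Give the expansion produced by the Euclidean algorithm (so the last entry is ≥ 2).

2755 = 7×364 + 207
364 = 1×207 + 157
207 = 1×157 + 50
157 = 3×50 + 7
50 = 7×7 + 1
7 = 7×1 + 0  (stop)
So 2755/364 = [7; 1, 1, 3, 7, 7].

[7; 1, 1, 3, 7, 7]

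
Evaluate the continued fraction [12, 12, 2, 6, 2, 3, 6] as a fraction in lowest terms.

Using pₖ = aₖpₖ₋₁ + pₖ₋₂ and qₖ = aₖqₖ₋₁ + qₖ₋₂:
  k=0: a=12, p=12, q=1
  k=1: a=12, p=145, q=12
  k=2: a=2, p=302, q=25
  k=3: a=6, p=1957, q=162
  k=4: a=2, p=4216, q=349
  k=5: a=3, p=14605, q=1209
  k=6: a=6, p=91846, q=7603

91846/7603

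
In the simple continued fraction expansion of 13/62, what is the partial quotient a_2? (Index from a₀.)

1

13 = 0·62 + 13   →  a_0 = 0
62 = 4·13 + 10   →  a_1 = 4
13 = 1·10 + 3   →  a_2 = 1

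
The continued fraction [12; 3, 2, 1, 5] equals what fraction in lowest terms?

Using pₖ = aₖpₖ₋₁ + pₖ₋₂ and qₖ = aₖqₖ₋₁ + qₖ₋₂:
  k=0: a=12, p=12, q=1
  k=1: a=3, p=37, q=3
  k=2: a=2, p=86, q=7
  k=3: a=1, p=123, q=10
  k=4: a=5, p=701, q=57

701/57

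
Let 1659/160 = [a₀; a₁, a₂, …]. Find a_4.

1659 = 10·160 + 59   →  a_0 = 10
160 = 2·59 + 42   →  a_1 = 2
59 = 1·42 + 17   →  a_2 = 1
42 = 2·17 + 8   →  a_3 = 2
17 = 2·8 + 1   →  a_4 = 2

2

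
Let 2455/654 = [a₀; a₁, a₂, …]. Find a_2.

3

2455 = 3·654 + 493   →  a_0 = 3
654 = 1·493 + 161   →  a_1 = 1
493 = 3·161 + 10   →  a_2 = 3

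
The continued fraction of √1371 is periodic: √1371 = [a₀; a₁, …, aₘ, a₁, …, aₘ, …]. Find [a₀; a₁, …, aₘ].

a₀ = ⌊√1371⌋ = 37.
With m₀=0, d₀=1 and mₖ₊₁ = dₖaₖ − mₖ, dₖ₊₁ = (n − mₖ₊₁²)/dₖ, aₖ₊₁ = ⌊(a₀+mₖ₊₁)/dₖ₊₁⌋:
  k=1: m=37, d=2, a=37
  k=2: m=37, d=1, a=74
d=1 and a=2a₀=74 at k=2, so the next step gives (m, d) = (37, 2) again — its k=1 value — and the period has length 2.

[37; 37, 74]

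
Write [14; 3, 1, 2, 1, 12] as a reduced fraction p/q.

Fold from the inside: start with 12/1.
  1 + 1/12 = 13/12
  2 + 12/13 = 38/13
  1 + 13/38 = 51/38
  3 + 38/51 = 191/51
  14 + 51/191 = 2725/191

2725/191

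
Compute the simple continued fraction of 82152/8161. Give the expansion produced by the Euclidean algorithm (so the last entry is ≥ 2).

[10; 15, 17, 2, 15]

82152 = 10*8161 + 542
8161 = 15*542 + 31
542 = 17*31 + 15
31 = 2*15 + 1
15 = 15*1 + 0  (stop)
So 82152/8161 = [10; 15, 17, 2, 15].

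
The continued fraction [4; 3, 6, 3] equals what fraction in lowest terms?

259/60

Fold from the inside: start with 3/1.
  6 + 1/3 = 19/3
  3 + 3/19 = 60/19
  4 + 19/60 = 259/60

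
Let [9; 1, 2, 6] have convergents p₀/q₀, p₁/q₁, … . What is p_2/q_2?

Using pₖ = aₖpₖ₋₁ + pₖ₋₂, qₖ = aₖqₖ₋₁ + qₖ₋₂ (with p₋₁=1, p₋₂=0, q₋₁=0, q₋₂=1):
  k=0: a=9, p=9, q=1
  k=1: a=1, p=10, q=1
  k=2: a=2, p=29, q=3

29/3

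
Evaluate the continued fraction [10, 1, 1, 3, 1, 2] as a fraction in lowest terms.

264/25

Using pₖ = aₖpₖ₋₁ + pₖ₋₂ and qₖ = aₖqₖ₋₁ + qₖ₋₂:
  k=0: a=10, p=10, q=1
  k=1: a=1, p=11, q=1
  k=2: a=1, p=21, q=2
  k=3: a=3, p=74, q=7
  k=4: a=1, p=95, q=9
  k=5: a=2, p=264, q=25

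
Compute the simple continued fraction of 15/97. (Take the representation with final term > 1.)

15 = 0·97 + 15
97 = 6·15 + 7
15 = 2·7 + 1
7 = 7·1 + 0  (stop)
So 15/97 = [0; 6, 2, 7].

[0; 6, 2, 7]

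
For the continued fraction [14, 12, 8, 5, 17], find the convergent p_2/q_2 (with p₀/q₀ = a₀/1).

1366/97

Using pₖ = aₖpₖ₋₁ + pₖ₋₂, qₖ = aₖqₖ₋₁ + qₖ₋₂ (with p₋₁=1, p₋₂=0, q₋₁=0, q₋₂=1):
  k=0: a=14, p=14, q=1
  k=1: a=12, p=169, q=12
  k=2: a=8, p=1366, q=97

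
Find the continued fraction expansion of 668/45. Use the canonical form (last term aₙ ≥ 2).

[14; 1, 5, 2, 3]

668 = 14·45 + 38
45 = 1·38 + 7
38 = 5·7 + 3
7 = 2·3 + 1
3 = 3·1 + 0  (stop)
So 668/45 = [14; 1, 5, 2, 3].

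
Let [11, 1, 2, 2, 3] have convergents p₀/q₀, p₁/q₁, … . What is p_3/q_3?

82/7

Using pₖ = aₖpₖ₋₁ + pₖ₋₂, qₖ = aₖqₖ₋₁ + qₖ₋₂ (with p₋₁=1, p₋₂=0, q₋₁=0, q₋₂=1):
  k=0: a=11, p=11, q=1
  k=1: a=1, p=12, q=1
  k=2: a=2, p=35, q=3
  k=3: a=2, p=82, q=7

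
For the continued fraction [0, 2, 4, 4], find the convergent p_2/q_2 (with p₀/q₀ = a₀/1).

Using pₖ = aₖpₖ₋₁ + pₖ₋₂, qₖ = aₖqₖ₋₁ + qₖ₋₂ (with p₋₁=1, p₋₂=0, q₋₁=0, q₋₂=1):
  k=0: a=0, p=0, q=1
  k=1: a=2, p=1, q=2
  k=2: a=4, p=4, q=9

4/9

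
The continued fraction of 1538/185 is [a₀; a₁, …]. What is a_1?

3

1538 = 8·185 + 58   →  a_0 = 8
185 = 3·58 + 11   →  a_1 = 3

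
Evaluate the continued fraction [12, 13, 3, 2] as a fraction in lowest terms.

Fold from the inside: start with 2/1.
  3 + 1/2 = 7/2
  13 + 2/7 = 93/7
  12 + 7/93 = 1123/93

1123/93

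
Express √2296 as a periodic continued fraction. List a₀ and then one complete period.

[47; 1, 10, 1, 94]

a₀ = ⌊√2296⌋ = 47.
With m₀=0, d₀=1 and mₖ₊₁ = dₖaₖ − mₖ, dₖ₊₁ = (n − mₖ₊₁²)/dₖ, aₖ₊₁ = ⌊(a₀+mₖ₊₁)/dₖ₊₁⌋:
  k=1: m=47, d=87, a=1
  k=2: m=40, d=8, a=10
  k=3: m=40, d=87, a=1
  k=4: m=47, d=1, a=94
d=1 and a=2a₀=94 at k=4, so the next step gives (m, d) = (47, 87) again — its k=1 value — and the period has length 4.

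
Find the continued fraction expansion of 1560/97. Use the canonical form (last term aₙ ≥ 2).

[16; 12, 8]

1560 = 16*97 + 8
97 = 12*8 + 1
8 = 8*1 + 0  (stop)
So 1560/97 = [16; 12, 8].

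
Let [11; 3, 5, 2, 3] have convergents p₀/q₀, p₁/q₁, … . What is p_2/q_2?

Using pₖ = aₖpₖ₋₁ + pₖ₋₂, qₖ = aₖqₖ₋₁ + qₖ₋₂ (with p₋₁=1, p₋₂=0, q₋₁=0, q₋₂=1):
  k=0: a=11, p=11, q=1
  k=1: a=3, p=34, q=3
  k=2: a=5, p=181, q=16

181/16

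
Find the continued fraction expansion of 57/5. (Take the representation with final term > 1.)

57 = 11·5 + 2
5 = 2·2 + 1
2 = 2·1 + 0  (stop)
So 57/5 = [11; 2, 2].

[11; 2, 2]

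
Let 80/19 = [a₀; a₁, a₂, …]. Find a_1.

80 = 4·19 + 4   →  a_0 = 4
19 = 4·4 + 3   →  a_1 = 4

4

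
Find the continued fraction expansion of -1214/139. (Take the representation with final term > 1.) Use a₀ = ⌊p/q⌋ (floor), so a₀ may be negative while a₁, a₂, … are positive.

[-9; 3, 1, 3, 9]

-1214 = -9·139 + 37
139 = 3·37 + 28
37 = 1·28 + 9
28 = 3·9 + 1
9 = 9·1 + 0  (stop)
So -1214/139 = [-9; 3, 1, 3, 9].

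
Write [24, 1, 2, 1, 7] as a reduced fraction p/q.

767/31

Fold from the inside: start with 7/1.
  1 + 1/7 = 8/7
  2 + 7/8 = 23/8
  1 + 8/23 = 31/23
  24 + 23/31 = 767/31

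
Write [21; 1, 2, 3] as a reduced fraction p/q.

Using pₖ = aₖpₖ₋₁ + pₖ₋₂ and qₖ = aₖqₖ₋₁ + qₖ₋₂:
  k=0: a=21, p=21, q=1
  k=1: a=1, p=22, q=1
  k=2: a=2, p=65, q=3
  k=3: a=3, p=217, q=10

217/10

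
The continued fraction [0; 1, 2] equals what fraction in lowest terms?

2/3

Using pₖ = aₖpₖ₋₁ + pₖ₋₂ and qₖ = aₖqₖ₋₁ + qₖ₋₂:
  k=0: a=0, p=0, q=1
  k=1: a=1, p=1, q=1
  k=2: a=2, p=2, q=3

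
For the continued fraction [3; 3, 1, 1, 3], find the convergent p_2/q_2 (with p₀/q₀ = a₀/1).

13/4

Using pₖ = aₖpₖ₋₁ + pₖ₋₂, qₖ = aₖqₖ₋₁ + qₖ₋₂ (with p₋₁=1, p₋₂=0, q₋₁=0, q₋₂=1):
  k=0: a=3, p=3, q=1
  k=1: a=3, p=10, q=3
  k=2: a=1, p=13, q=4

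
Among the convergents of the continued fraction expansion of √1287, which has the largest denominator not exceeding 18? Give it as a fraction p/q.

287/8

√1287 = [35; 1, 6, 1, 70, …] (period length 4).
Convergents:
  p_0/q_0 = 35/1
  p_1/q_1 = 36/1
  p_2/q_2 = 251/7
  p_3/q_3 = 287/8
  p_4/q_4 = 20341/567
q_3 = 8 ≤ 18 < 567 = q_4, so the answer is 287/8.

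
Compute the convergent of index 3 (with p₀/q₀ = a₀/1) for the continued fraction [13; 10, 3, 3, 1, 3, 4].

1349/103

Using pₖ = aₖpₖ₋₁ + pₖ₋₂, qₖ = aₖqₖ₋₁ + qₖ₋₂ (with p₋₁=1, p₋₂=0, q₋₁=0, q₋₂=1):
  k=0: a=13, p=13, q=1
  k=1: a=10, p=131, q=10
  k=2: a=3, p=406, q=31
  k=3: a=3, p=1349, q=103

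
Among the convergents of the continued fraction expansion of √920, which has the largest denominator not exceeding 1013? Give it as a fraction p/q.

√920 = [30; 3, 60, …] (period length 2).
Convergents:
  p_0/q_0 = 30/1
  p_1/q_1 = 91/3
  p_2/q_2 = 5490/181
  p_3/q_3 = 16561/546
  p_4/q_4 = 999150/32941
q_3 = 546 ≤ 1013 < 32941 = q_4, so the answer is 16561/546.

16561/546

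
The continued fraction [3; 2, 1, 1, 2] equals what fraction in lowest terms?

Using pₖ = aₖpₖ₋₁ + pₖ₋₂ and qₖ = aₖqₖ₋₁ + qₖ₋₂:
  k=0: a=3, p=3, q=1
  k=1: a=2, p=7, q=2
  k=2: a=1, p=10, q=3
  k=3: a=1, p=17, q=5
  k=4: a=2, p=44, q=13

44/13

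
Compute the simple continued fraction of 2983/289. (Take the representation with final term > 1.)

2983 = 10×289 + 93
289 = 3×93 + 10
93 = 9×10 + 3
10 = 3×3 + 1
3 = 3×1 + 0  (stop)
So 2983/289 = [10; 3, 9, 3, 3].

[10; 3, 9, 3, 3]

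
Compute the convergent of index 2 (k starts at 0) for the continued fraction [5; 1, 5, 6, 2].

Using pₖ = aₖpₖ₋₁ + pₖ₋₂, qₖ = aₖqₖ₋₁ + qₖ₋₂ (with p₋₁=1, p₋₂=0, q₋₁=0, q₋₂=1):
  k=0: a=5, p=5, q=1
  k=1: a=1, p=6, q=1
  k=2: a=5, p=35, q=6

35/6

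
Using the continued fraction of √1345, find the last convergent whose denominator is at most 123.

√1345 = [36; 1, 2, 14, 2, 1, 72, …] (period length 6).
Convergents:
  p_0/q_0 = 36/1
  p_1/q_1 = 37/1
  p_2/q_2 = 110/3
  p_3/q_3 = 1577/43
  p_4/q_4 = 3264/89
  p_5/q_5 = 4841/132
q_4 = 89 ≤ 123 < 132 = q_5, so the answer is 3264/89.

3264/89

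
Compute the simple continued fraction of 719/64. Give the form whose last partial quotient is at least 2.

719 = 11·64 + 15
64 = 4·15 + 4
15 = 3·4 + 3
4 = 1·3 + 1
3 = 3·1 + 0  (stop)
So 719/64 = [11; 4, 3, 1, 3].

[11; 4, 3, 1, 3]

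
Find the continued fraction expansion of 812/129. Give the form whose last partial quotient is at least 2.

[6; 3, 2, 1, 1, 7]

812 = 6·129 + 38
129 = 3·38 + 15
38 = 2·15 + 8
15 = 1·8 + 7
8 = 1·7 + 1
7 = 7·1 + 0  (stop)
So 812/129 = [6; 3, 2, 1, 1, 7].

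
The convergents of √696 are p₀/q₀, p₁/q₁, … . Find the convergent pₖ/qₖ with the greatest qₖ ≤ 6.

132/5

√696 = [26; 2, 1, 1, 1, 1, 1, 2, 52, …] (period length 8).
Convergents:
  p_0/q_0 = 26/1
  p_1/q_1 = 53/2
  p_2/q_2 = 79/3
  p_3/q_3 = 132/5
  p_4/q_4 = 211/8
q_3 = 5 ≤ 6 < 8 = q_4, so the answer is 132/5.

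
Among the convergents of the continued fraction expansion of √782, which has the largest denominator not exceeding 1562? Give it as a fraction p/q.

43037/1539

√782 = [27; 1, 26, 1, 54, …] (period length 4).
Convergents:
  p_0/q_0 = 27/1
  p_1/q_1 = 28/1
  p_2/q_2 = 755/27
  p_3/q_3 = 783/28
  p_4/q_4 = 43037/1539
  p_5/q_5 = 43820/1567
q_4 = 1539 ≤ 1562 < 1567 = q_5, so the answer is 43037/1539.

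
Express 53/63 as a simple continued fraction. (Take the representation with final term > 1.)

[0; 1, 5, 3, 3]

53 = 0*63 + 53
63 = 1*53 + 10
53 = 5*10 + 3
10 = 3*3 + 1
3 = 3*1 + 0  (stop)
So 53/63 = [0; 1, 5, 3, 3].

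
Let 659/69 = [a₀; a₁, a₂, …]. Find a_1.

1

659 = 9·69 + 38   →  a_0 = 9
69 = 1·38 + 31   →  a_1 = 1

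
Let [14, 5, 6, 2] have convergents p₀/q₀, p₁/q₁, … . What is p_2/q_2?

Using pₖ = aₖpₖ₋₁ + pₖ₋₂, qₖ = aₖqₖ₋₁ + qₖ₋₂ (with p₋₁=1, p₋₂=0, q₋₁=0, q₋₂=1):
  k=0: a=14, p=14, q=1
  k=1: a=5, p=71, q=5
  k=2: a=6, p=440, q=31

440/31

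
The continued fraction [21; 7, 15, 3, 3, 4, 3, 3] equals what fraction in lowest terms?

Using pₖ = aₖpₖ₋₁ + pₖ₋₂ and qₖ = aₖqₖ₋₁ + qₖ₋₂:
  k=0: a=21, p=21, q=1
  k=1: a=7, p=148, q=7
  k=2: a=15, p=2241, q=106
  k=3: a=3, p=6871, q=325
  k=4: a=3, p=22854, q=1081
  k=5: a=4, p=98287, q=4649
  k=6: a=3, p=317715, q=15028
  k=7: a=3, p=1051432, q=49733

1051432/49733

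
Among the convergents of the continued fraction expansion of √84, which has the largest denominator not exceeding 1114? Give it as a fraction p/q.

6049/660

√84 = [9; 6, 18, …] (period length 2).
Convergents:
  p_0/q_0 = 9/1
  p_1/q_1 = 55/6
  p_2/q_2 = 999/109
  p_3/q_3 = 6049/660
  p_4/q_4 = 109881/11989
q_3 = 660 ≤ 1114 < 11989 = q_4, so the answer is 6049/660.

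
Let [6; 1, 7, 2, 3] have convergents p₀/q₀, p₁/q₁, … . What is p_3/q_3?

117/17

Using pₖ = aₖpₖ₋₁ + pₖ₋₂, qₖ = aₖqₖ₋₁ + qₖ₋₂ (with p₋₁=1, p₋₂=0, q₋₁=0, q₋₂=1):
  k=0: a=6, p=6, q=1
  k=1: a=1, p=7, q=1
  k=2: a=7, p=55, q=8
  k=3: a=2, p=117, q=17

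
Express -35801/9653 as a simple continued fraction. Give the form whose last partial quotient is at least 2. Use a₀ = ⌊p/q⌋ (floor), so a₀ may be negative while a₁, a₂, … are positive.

-35801 = -4*9653 + 2811
9653 = 3*2811 + 1220
2811 = 2*1220 + 371
1220 = 3*371 + 107
371 = 3*107 + 50
107 = 2*50 + 7
50 = 7*7 + 1
7 = 7*1 + 0  (stop)
So -35801/9653 = [-4; 3, 2, 3, 3, 2, 7, 7].

[-4; 3, 2, 3, 3, 2, 7, 7]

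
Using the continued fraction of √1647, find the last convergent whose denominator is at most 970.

√1647 = [40; 1, 1, 2, 1, 1, 80, …] (period length 6).
Convergents:
  p_0/q_0 = 40/1
  p_1/q_1 = 41/1
  p_2/q_2 = 81/2
  p_3/q_3 = 203/5
  p_4/q_4 = 284/7
  p_5/q_5 = 487/12
  p_6/q_6 = 39244/967
  p_7/q_7 = 39731/979
q_6 = 967 ≤ 970 < 979 = q_7, so the answer is 39244/967.

39244/967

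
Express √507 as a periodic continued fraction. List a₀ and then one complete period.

[22; 1, 1, 14, 1, 1, 44]

a₀ = ⌊√507⌋ = 22.
With m₀=0, d₀=1 and mₖ₊₁ = dₖaₖ − mₖ, dₖ₊₁ = (n − mₖ₊₁²)/dₖ, aₖ₊₁ = ⌊(a₀+mₖ₊₁)/dₖ₊₁⌋:
  k=1: m=22, d=23, a=1
  k=2: m=1, d=22, a=1
  k=3: m=21, d=3, a=14
  k=4: m=21, d=22, a=1
  k=5: m=1, d=23, a=1
  k=6: m=22, d=1, a=44
d=1 and a=2a₀=44 at k=6, so the next step gives (m, d) = (22, 23) again — its k=1 value — and the period has length 6.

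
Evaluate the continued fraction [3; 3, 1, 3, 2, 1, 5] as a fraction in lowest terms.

Using pₖ = aₖpₖ₋₁ + pₖ₋₂ and qₖ = aₖqₖ₋₁ + qₖ₋₂:
  k=0: a=3, p=3, q=1
  k=1: a=3, p=10, q=3
  k=2: a=1, p=13, q=4
  k=3: a=3, p=49, q=15
  k=4: a=2, p=111, q=34
  k=5: a=1, p=160, q=49
  k=6: a=5, p=911, q=279

911/279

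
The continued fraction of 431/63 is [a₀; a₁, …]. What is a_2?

5

431 = 6·63 + 53   →  a_0 = 6
63 = 1·53 + 10   →  a_1 = 1
53 = 5·10 + 3   →  a_2 = 5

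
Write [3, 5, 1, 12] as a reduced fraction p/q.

244/77

Fold from the inside: start with 12/1.
  1 + 1/12 = 13/12
  5 + 12/13 = 77/13
  3 + 13/77 = 244/77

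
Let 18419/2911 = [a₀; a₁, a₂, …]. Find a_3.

3

18419 = 6·2911 + 953   →  a_0 = 6
2911 = 3·953 + 52   →  a_1 = 3
953 = 18·52 + 17   →  a_2 = 18
52 = 3·17 + 1   →  a_3 = 3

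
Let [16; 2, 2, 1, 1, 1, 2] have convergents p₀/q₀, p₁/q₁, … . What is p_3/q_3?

Using pₖ = aₖpₖ₋₁ + pₖ₋₂, qₖ = aₖqₖ₋₁ + qₖ₋₂ (with p₋₁=1, p₋₂=0, q₋₁=0, q₋₂=1):
  k=0: a=16, p=16, q=1
  k=1: a=2, p=33, q=2
  k=2: a=2, p=82, q=5
  k=3: a=1, p=115, q=7

115/7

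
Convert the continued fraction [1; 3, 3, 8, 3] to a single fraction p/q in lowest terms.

337/259

Fold from the inside: start with 3/1.
  8 + 1/3 = 25/3
  3 + 3/25 = 78/25
  3 + 25/78 = 259/78
  1 + 78/259 = 337/259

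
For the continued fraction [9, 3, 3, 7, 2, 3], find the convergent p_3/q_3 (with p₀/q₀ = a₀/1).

Using pₖ = aₖpₖ₋₁ + pₖ₋₂, qₖ = aₖqₖ₋₁ + qₖ₋₂ (with p₋₁=1, p₋₂=0, q₋₁=0, q₋₂=1):
  k=0: a=9, p=9, q=1
  k=1: a=3, p=28, q=3
  k=2: a=3, p=93, q=10
  k=3: a=7, p=679, q=73

679/73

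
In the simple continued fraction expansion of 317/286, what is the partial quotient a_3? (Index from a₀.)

2

317 = 1·286 + 31   →  a_0 = 1
286 = 9·31 + 7   →  a_1 = 9
31 = 4·7 + 3   →  a_2 = 4
7 = 2·3 + 1   →  a_3 = 2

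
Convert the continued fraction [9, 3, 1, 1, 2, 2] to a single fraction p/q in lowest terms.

399/43

Fold from the inside: start with 2/1.
  2 + 1/2 = 5/2
  1 + 2/5 = 7/5
  1 + 5/7 = 12/7
  3 + 7/12 = 43/12
  9 + 12/43 = 399/43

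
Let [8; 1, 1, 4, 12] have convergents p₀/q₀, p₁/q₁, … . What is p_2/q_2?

17/2

Using pₖ = aₖpₖ₋₁ + pₖ₋₂, qₖ = aₖqₖ₋₁ + qₖ₋₂ (with p₋₁=1, p₋₂=0, q₋₁=0, q₋₂=1):
  k=0: a=8, p=8, q=1
  k=1: a=1, p=9, q=1
  k=2: a=1, p=17, q=2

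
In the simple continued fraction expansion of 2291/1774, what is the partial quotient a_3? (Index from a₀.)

3

2291 = 1·1774 + 517   →  a_0 = 1
1774 = 3·517 + 223   →  a_1 = 3
517 = 2·223 + 71   →  a_2 = 2
223 = 3·71 + 10   →  a_3 = 3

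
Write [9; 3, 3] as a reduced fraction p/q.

93/10

Using pₖ = aₖpₖ₋₁ + pₖ₋₂ and qₖ = aₖqₖ₋₁ + qₖ₋₂:
  k=0: a=9, p=9, q=1
  k=1: a=3, p=28, q=3
  k=2: a=3, p=93, q=10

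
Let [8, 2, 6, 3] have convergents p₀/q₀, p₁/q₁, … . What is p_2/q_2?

Using pₖ = aₖpₖ₋₁ + pₖ₋₂, qₖ = aₖqₖ₋₁ + qₖ₋₂ (with p₋₁=1, p₋₂=0, q₋₁=0, q₋₂=1):
  k=0: a=8, p=8, q=1
  k=1: a=2, p=17, q=2
  k=2: a=6, p=110, q=13

110/13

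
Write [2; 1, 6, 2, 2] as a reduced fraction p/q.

Fold from the inside: start with 2/1.
  2 + 1/2 = 5/2
  6 + 2/5 = 32/5
  1 + 5/32 = 37/32
  2 + 32/37 = 106/37

106/37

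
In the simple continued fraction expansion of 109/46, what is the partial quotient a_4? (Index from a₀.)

109 = 2·46 + 17   →  a_0 = 2
46 = 2·17 + 12   →  a_1 = 2
17 = 1·12 + 5   →  a_2 = 1
12 = 2·5 + 2   →  a_3 = 2
5 = 2·2 + 1   →  a_4 = 2

2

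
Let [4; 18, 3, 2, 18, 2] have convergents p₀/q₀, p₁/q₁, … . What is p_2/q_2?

Using pₖ = aₖpₖ₋₁ + pₖ₋₂, qₖ = aₖqₖ₋₁ + qₖ₋₂ (with p₋₁=1, p₋₂=0, q₋₁=0, q₋₂=1):
  k=0: a=4, p=4, q=1
  k=1: a=18, p=73, q=18
  k=2: a=3, p=223, q=55

223/55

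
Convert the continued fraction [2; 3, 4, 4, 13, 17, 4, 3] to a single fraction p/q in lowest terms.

378195/163787

Using pₖ = aₖpₖ₋₁ + pₖ₋₂ and qₖ = aₖqₖ₋₁ + qₖ₋₂:
  k=0: a=2, p=2, q=1
  k=1: a=3, p=7, q=3
  k=2: a=4, p=30, q=13
  k=3: a=4, p=127, q=55
  k=4: a=13, p=1681, q=728
  k=5: a=17, p=28704, q=12431
  k=6: a=4, p=116497, q=50452
  k=7: a=3, p=378195, q=163787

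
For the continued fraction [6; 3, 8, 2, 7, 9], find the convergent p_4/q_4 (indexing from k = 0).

Using pₖ = aₖpₖ₋₁ + pₖ₋₂, qₖ = aₖqₖ₋₁ + qₖ₋₂ (with p₋₁=1, p₋₂=0, q₋₁=0, q₋₂=1):
  k=0: a=6, p=6, q=1
  k=1: a=3, p=19, q=3
  k=2: a=8, p=158, q=25
  k=3: a=2, p=335, q=53
  k=4: a=7, p=2503, q=396

2503/396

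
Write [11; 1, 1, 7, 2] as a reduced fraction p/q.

Using pₖ = aₖpₖ₋₁ + pₖ₋₂ and qₖ = aₖqₖ₋₁ + qₖ₋₂:
  k=0: a=11, p=11, q=1
  k=1: a=1, p=12, q=1
  k=2: a=1, p=23, q=2
  k=3: a=7, p=173, q=15
  k=4: a=2, p=369, q=32

369/32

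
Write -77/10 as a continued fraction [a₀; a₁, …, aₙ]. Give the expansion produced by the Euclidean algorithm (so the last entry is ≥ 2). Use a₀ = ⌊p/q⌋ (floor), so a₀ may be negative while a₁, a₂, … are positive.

-77 = -8·10 + 3
10 = 3·3 + 1
3 = 3·1 + 0  (stop)
So -77/10 = [-8; 3, 3].

[-8; 3, 3]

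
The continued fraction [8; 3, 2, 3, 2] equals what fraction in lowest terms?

456/55

Using pₖ = aₖpₖ₋₁ + pₖ₋₂ and qₖ = aₖqₖ₋₁ + qₖ₋₂:
  k=0: a=8, p=8, q=1
  k=1: a=3, p=25, q=3
  k=2: a=2, p=58, q=7
  k=3: a=3, p=199, q=24
  k=4: a=2, p=456, q=55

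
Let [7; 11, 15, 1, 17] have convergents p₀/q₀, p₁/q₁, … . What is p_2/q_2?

1177/166

Using pₖ = aₖpₖ₋₁ + pₖ₋₂, qₖ = aₖqₖ₋₁ + qₖ₋₂ (with p₋₁=1, p₋₂=0, q₋₁=0, q₋₂=1):
  k=0: a=7, p=7, q=1
  k=1: a=11, p=78, q=11
  k=2: a=15, p=1177, q=166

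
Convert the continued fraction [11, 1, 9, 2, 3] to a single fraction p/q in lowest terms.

Fold from the inside: start with 3/1.
  2 + 1/3 = 7/3
  9 + 3/7 = 66/7
  1 + 7/66 = 73/66
  11 + 66/73 = 869/73

869/73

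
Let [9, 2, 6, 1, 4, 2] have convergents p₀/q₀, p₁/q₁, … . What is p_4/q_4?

Using pₖ = aₖpₖ₋₁ + pₖ₋₂, qₖ = aₖqₖ₋₁ + qₖ₋₂ (with p₋₁=1, p₋₂=0, q₋₁=0, q₋₂=1):
  k=0: a=9, p=9, q=1
  k=1: a=2, p=19, q=2
  k=2: a=6, p=123, q=13
  k=3: a=1, p=142, q=15
  k=4: a=4, p=691, q=73

691/73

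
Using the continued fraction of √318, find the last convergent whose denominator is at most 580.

3834/215

√318 = [17; 1, 4, 1, 34, …] (period length 4).
Convergents:
  p_0/q_0 = 17/1
  p_1/q_1 = 18/1
  p_2/q_2 = 89/5
  p_3/q_3 = 107/6
  p_4/q_4 = 3727/209
  p_5/q_5 = 3834/215
  p_6/q_6 = 19063/1069
q_5 = 215 ≤ 580 < 1069 = q_6, so the answer is 3834/215.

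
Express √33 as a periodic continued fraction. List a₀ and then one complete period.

a₀ = ⌊√33⌋ = 5.

[5; 1, 2, 1, 10]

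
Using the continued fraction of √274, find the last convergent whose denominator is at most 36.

√274 = [16; 1, 1, 4, 4, 1, 1, 32, …] (period length 7).
Convergents:
  p_0/q_0 = 16/1
  p_1/q_1 = 17/1
  p_2/q_2 = 33/2
  p_3/q_3 = 149/9
  p_4/q_4 = 629/38
q_3 = 9 ≤ 36 < 38 = q_4, so the answer is 149/9.

149/9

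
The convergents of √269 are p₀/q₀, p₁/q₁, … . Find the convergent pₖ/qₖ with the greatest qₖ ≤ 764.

5396/329

√269 = [16; 2, 2, 32, …] (period length 3).
Convergents:
  p_0/q_0 = 16/1
  p_1/q_1 = 33/2
  p_2/q_2 = 82/5
  p_3/q_3 = 2657/162
  p_4/q_4 = 5396/329
  p_5/q_5 = 13449/820
q_4 = 329 ≤ 764 < 820 = q_5, so the answer is 5396/329.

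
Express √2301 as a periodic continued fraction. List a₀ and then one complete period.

a₀ = ⌊√2301⌋ = 47.
With m₀=0, d₀=1 and mₖ₊₁ = dₖaₖ − mₖ, dₖ₊₁ = (n − mₖ₊₁²)/dₖ, aₖ₊₁ = ⌊(a₀+mₖ₊₁)/dₖ₊₁⌋:
  k=1: m=47, d=92, a=1
  k=2: m=45, d=3, a=30
  k=3: m=45, d=92, a=1
  k=4: m=47, d=1, a=94
d=1 and a=2a₀=94 at k=4, so the next step gives (m, d) = (47, 92) again — its k=1 value — and the period has length 4.

[47; 1, 30, 1, 94]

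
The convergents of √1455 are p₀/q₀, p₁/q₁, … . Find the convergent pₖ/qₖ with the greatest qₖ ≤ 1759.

√1455 = [38; 6, 1, 11, 1, 6, 76, …] (period length 6).
Convergents:
  p_0/q_0 = 38/1
  p_1/q_1 = 229/6
  p_2/q_2 = 267/7
  p_3/q_3 = 3166/83
  p_4/q_4 = 3433/90
  p_5/q_5 = 23764/623
  p_6/q_6 = 1809497/47438
q_5 = 623 ≤ 1759 < 47438 = q_6, so the answer is 23764/623.

23764/623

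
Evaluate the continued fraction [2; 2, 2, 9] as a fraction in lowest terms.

Fold from the inside: start with 9/1.
  2 + 1/9 = 19/9
  2 + 9/19 = 47/19
  2 + 19/47 = 113/47

113/47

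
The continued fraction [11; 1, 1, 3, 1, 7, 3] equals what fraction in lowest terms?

2531/219

Fold from the inside: start with 3/1.
  7 + 1/3 = 22/3
  1 + 3/22 = 25/22
  3 + 22/25 = 97/25
  1 + 25/97 = 122/97
  1 + 97/122 = 219/122
  11 + 122/219 = 2531/219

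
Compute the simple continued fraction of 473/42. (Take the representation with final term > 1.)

473 = 11*42 + 11
42 = 3*11 + 9
11 = 1*9 + 2
9 = 4*2 + 1
2 = 2*1 + 0  (stop)
So 473/42 = [11; 3, 1, 4, 2].

[11; 3, 1, 4, 2]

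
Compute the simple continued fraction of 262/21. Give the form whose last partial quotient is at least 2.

262 = 12·21 + 10
21 = 2·10 + 1
10 = 10·1 + 0  (stop)
So 262/21 = [12; 2, 10].

[12; 2, 10]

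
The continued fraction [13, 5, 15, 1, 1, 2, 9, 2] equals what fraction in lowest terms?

103191/7819

Fold from the inside: start with 2/1.
  9 + 1/2 = 19/2
  2 + 2/19 = 40/19
  1 + 19/40 = 59/40
  1 + 40/59 = 99/59
  15 + 59/99 = 1544/99
  5 + 99/1544 = 7819/1544
  13 + 1544/7819 = 103191/7819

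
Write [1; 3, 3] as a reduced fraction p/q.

13/10

Fold from the inside: start with 3/1.
  3 + 1/3 = 10/3
  1 + 3/10 = 13/10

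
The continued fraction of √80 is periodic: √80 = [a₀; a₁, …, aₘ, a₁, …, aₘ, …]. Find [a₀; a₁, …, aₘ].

[8; 1, 16]

a₀ = ⌊√80⌋ = 8.
With m₀=0, d₀=1 and mₖ₊₁ = dₖaₖ − mₖ, dₖ₊₁ = (n − mₖ₊₁²)/dₖ, aₖ₊₁ = ⌊(a₀+mₖ₊₁)/dₖ₊₁⌋:
  k=1: m=8, d=16, a=1
  k=2: m=8, d=1, a=16
d=1 and a=2a₀=16 at k=2, so the next step gives (m, d) = (8, 16) again — its k=1 value — and the period has length 2.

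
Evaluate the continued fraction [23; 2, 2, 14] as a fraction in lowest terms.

Using pₖ = aₖpₖ₋₁ + pₖ₋₂ and qₖ = aₖqₖ₋₁ + qₖ₋₂:
  k=0: a=23, p=23, q=1
  k=1: a=2, p=47, q=2
  k=2: a=2, p=117, q=5
  k=3: a=14, p=1685, q=72

1685/72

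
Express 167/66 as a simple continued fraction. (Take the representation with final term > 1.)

[2; 1, 1, 7, 1, 3]

167 = 2·66 + 35
66 = 1·35 + 31
35 = 1·31 + 4
31 = 7·4 + 3
4 = 1·3 + 1
3 = 3·1 + 0  (stop)
So 167/66 = [2; 1, 1, 7, 1, 3].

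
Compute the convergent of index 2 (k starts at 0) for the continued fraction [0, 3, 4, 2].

4/13

Using pₖ = aₖpₖ₋₁ + pₖ₋₂, qₖ = aₖqₖ₋₁ + qₖ₋₂ (with p₋₁=1, p₋₂=0, q₋₁=0, q₋₂=1):
  k=0: a=0, p=0, q=1
  k=1: a=3, p=1, q=3
  k=2: a=4, p=4, q=13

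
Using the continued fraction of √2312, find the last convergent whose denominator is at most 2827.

55440/1153

√2312 = [48; 12, 96, …] (period length 2).
Convergents:
  p_0/q_0 = 48/1
  p_1/q_1 = 577/12
  p_2/q_2 = 55440/1153
  p_3/q_3 = 665857/13848
q_2 = 1153 ≤ 2827 < 13848 = q_3, so the answer is 55440/1153.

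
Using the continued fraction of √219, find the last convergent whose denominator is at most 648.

√219 = [14; 1, 3, 1, 28, …] (period length 4).
Convergents:
  p_0/q_0 = 14/1
  p_1/q_1 = 15/1
  p_2/q_2 = 59/4
  p_3/q_3 = 74/5
  p_4/q_4 = 2131/144
  p_5/q_5 = 2205/149
  p_6/q_6 = 8746/591
  p_7/q_7 = 10951/740
q_6 = 591 ≤ 648 < 740 = q_7, so the answer is 8746/591.

8746/591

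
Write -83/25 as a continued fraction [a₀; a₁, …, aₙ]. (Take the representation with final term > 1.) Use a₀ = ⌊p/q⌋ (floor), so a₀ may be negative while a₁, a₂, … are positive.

[-4; 1, 2, 8]

-83 = -4×25 + 17
25 = 1×17 + 8
17 = 2×8 + 1
8 = 8×1 + 0  (stop)
So -83/25 = [-4; 1, 2, 8].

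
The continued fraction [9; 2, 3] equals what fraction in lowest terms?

66/7

Using pₖ = aₖpₖ₋₁ + pₖ₋₂ and qₖ = aₖqₖ₋₁ + qₖ₋₂:
  k=0: a=9, p=9, q=1
  k=1: a=2, p=19, q=2
  k=2: a=3, p=66, q=7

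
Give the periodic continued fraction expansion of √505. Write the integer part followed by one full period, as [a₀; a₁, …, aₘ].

[22; 2, 8, 2, 44]

a₀ = ⌊√505⌋ = 22.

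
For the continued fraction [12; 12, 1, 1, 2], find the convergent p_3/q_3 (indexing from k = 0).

302/25

Using pₖ = aₖpₖ₋₁ + pₖ₋₂, qₖ = aₖqₖ₋₁ + qₖ₋₂ (with p₋₁=1, p₋₂=0, q₋₁=0, q₋₂=1):
  k=0: a=12, p=12, q=1
  k=1: a=12, p=145, q=12
  k=2: a=1, p=157, q=13
  k=3: a=1, p=302, q=25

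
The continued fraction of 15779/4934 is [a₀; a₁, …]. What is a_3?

15779 = 3·4934 + 977   →  a_0 = 3
4934 = 5·977 + 49   →  a_1 = 5
977 = 19·49 + 46   →  a_2 = 19
49 = 1·46 + 3   →  a_3 = 1

1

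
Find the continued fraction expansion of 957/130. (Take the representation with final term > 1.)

[7; 2, 1, 3, 3, 1, 2]

957 = 7×130 + 47
130 = 2×47 + 36
47 = 1×36 + 11
36 = 3×11 + 3
11 = 3×3 + 2
3 = 1×2 + 1
2 = 2×1 + 0  (stop)
So 957/130 = [7; 2, 1, 3, 3, 1, 2].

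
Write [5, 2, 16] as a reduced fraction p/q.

181/33

Using pₖ = aₖpₖ₋₁ + pₖ₋₂ and qₖ = aₖqₖ₋₁ + qₖ₋₂:
  k=0: a=5, p=5, q=1
  k=1: a=2, p=11, q=2
  k=2: a=16, p=181, q=33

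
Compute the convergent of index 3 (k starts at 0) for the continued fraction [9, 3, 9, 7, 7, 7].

1855/199

Using pₖ = aₖpₖ₋₁ + pₖ₋₂, qₖ = aₖqₖ₋₁ + qₖ₋₂ (with p₋₁=1, p₋₂=0, q₋₁=0, q₋₂=1):
  k=0: a=9, p=9, q=1
  k=1: a=3, p=28, q=3
  k=2: a=9, p=261, q=28
  k=3: a=7, p=1855, q=199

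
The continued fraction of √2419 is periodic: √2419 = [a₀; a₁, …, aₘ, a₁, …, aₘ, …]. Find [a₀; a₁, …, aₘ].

[49; 5, 2, 5, 98]

a₀ = ⌊√2419⌋ = 49.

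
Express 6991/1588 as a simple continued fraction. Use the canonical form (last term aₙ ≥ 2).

[4; 2, 2, 16, 3, 6]

6991 = 4×1588 + 639
1588 = 2×639 + 310
639 = 2×310 + 19
310 = 16×19 + 6
19 = 3×6 + 1
6 = 6×1 + 0  (stop)
So 6991/1588 = [4; 2, 2, 16, 3, 6].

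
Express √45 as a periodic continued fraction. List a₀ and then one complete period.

a₀ = ⌊√45⌋ = 6.
With m₀=0, d₀=1 and mₖ₊₁ = dₖaₖ − mₖ, dₖ₊₁ = (n − mₖ₊₁²)/dₖ, aₖ₊₁ = ⌊(a₀+mₖ₊₁)/dₖ₊₁⌋:
  k=1: m=6, d=9, a=1
  k=2: m=3, d=4, a=2
  k=3: m=5, d=5, a=2
  k=4: m=5, d=4, a=2
  k=5: m=3, d=9, a=1
  k=6: m=6, d=1, a=12
d=1 and a=2a₀=12 at k=6, so the next step gives (m, d) = (6, 9) again — its k=1 value — and the period has length 6.

[6; 1, 2, 2, 2, 1, 12]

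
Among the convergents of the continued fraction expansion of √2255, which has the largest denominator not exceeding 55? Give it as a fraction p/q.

√2255 = [47; 2, 18, 2, 94, …] (period length 4).
Convergents:
  p_0/q_0 = 47/1
  p_1/q_1 = 95/2
  p_2/q_2 = 1757/37
  p_3/q_3 = 3609/76
q_2 = 37 ≤ 55 < 76 = q_3, so the answer is 1757/37.

1757/37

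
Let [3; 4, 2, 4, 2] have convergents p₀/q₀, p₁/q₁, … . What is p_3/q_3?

129/40

Using pₖ = aₖpₖ₋₁ + pₖ₋₂, qₖ = aₖqₖ₋₁ + qₖ₋₂ (with p₋₁=1, p₋₂=0, q₋₁=0, q₋₂=1):
  k=0: a=3, p=3, q=1
  k=1: a=4, p=13, q=4
  k=2: a=2, p=29, q=9
  k=3: a=4, p=129, q=40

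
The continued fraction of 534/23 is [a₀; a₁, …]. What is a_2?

534 = 23·23 + 5   →  a_0 = 23
23 = 4·5 + 3   →  a_1 = 4
5 = 1·3 + 2   →  a_2 = 1

1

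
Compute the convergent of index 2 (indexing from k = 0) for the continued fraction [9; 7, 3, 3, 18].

201/22

Using pₖ = aₖpₖ₋₁ + pₖ₋₂, qₖ = aₖqₖ₋₁ + qₖ₋₂ (with p₋₁=1, p₋₂=0, q₋₁=0, q₋₂=1):
  k=0: a=9, p=9, q=1
  k=1: a=7, p=64, q=7
  k=2: a=3, p=201, q=22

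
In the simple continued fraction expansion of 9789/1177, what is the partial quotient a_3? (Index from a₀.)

9789 = 8·1177 + 373   →  a_0 = 8
1177 = 3·373 + 58   →  a_1 = 3
373 = 6·58 + 25   →  a_2 = 6
58 = 2·25 + 8   →  a_3 = 2

2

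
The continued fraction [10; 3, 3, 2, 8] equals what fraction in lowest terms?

Fold from the inside: start with 8/1.
  2 + 1/8 = 17/8
  3 + 8/17 = 59/17
  3 + 17/59 = 194/59
  10 + 59/194 = 1999/194

1999/194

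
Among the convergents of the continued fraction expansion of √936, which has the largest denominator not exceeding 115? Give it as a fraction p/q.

3090/101

√936 = [30; 1, 1, 2, 6, 2, 1, 1, 60, …] (period length 8).
Convergents:
  p_0/q_0 = 30/1
  p_1/q_1 = 31/1
  p_2/q_2 = 61/2
  p_3/q_3 = 153/5
  p_4/q_4 = 979/32
  p_5/q_5 = 2111/69
  p_6/q_6 = 3090/101
  p_7/q_7 = 5201/170
q_6 = 101 ≤ 115 < 170 = q_7, so the answer is 3090/101.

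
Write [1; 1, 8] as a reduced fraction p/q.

17/9

Using pₖ = aₖpₖ₋₁ + pₖ₋₂ and qₖ = aₖqₖ₋₁ + qₖ₋₂:
  k=0: a=1, p=1, q=1
  k=1: a=1, p=2, q=1
  k=2: a=8, p=17, q=9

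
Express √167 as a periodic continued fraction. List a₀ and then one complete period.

a₀ = ⌊√167⌋ = 12.
With m₀=0, d₀=1 and mₖ₊₁ = dₖaₖ − mₖ, dₖ₊₁ = (n − mₖ₊₁²)/dₖ, aₖ₊₁ = ⌊(a₀+mₖ₊₁)/dₖ₊₁⌋:
  k=1: m=12, d=23, a=1
  k=2: m=11, d=2, a=11
  k=3: m=11, d=23, a=1
  k=4: m=12, d=1, a=24
d=1 and a=2a₀=24 at k=4, so the next step gives (m, d) = (12, 23) again — its k=1 value — and the period has length 4.

[12; 1, 11, 1, 24]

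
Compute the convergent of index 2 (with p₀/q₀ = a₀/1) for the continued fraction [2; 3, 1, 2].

Using pₖ = aₖpₖ₋₁ + pₖ₋₂, qₖ = aₖqₖ₋₁ + qₖ₋₂ (with p₋₁=1, p₋₂=0, q₋₁=0, q₋₂=1):
  k=0: a=2, p=2, q=1
  k=1: a=3, p=7, q=3
  k=2: a=1, p=9, q=4

9/4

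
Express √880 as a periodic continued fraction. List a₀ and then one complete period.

[29; 1, 1, 1, 58]

a₀ = ⌊√880⌋ = 29.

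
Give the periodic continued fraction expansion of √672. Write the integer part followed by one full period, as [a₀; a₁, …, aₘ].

a₀ = ⌊√672⌋ = 25.
With m₀=0, d₀=1 and mₖ₊₁ = dₖaₖ − mₖ, dₖ₊₁ = (n − mₖ₊₁²)/dₖ, aₖ₊₁ = ⌊(a₀+mₖ₊₁)/dₖ₊₁⌋:
  k=1: m=25, d=47, a=1
  k=2: m=22, d=4, a=11
  k=3: m=22, d=47, a=1
  k=4: m=25, d=1, a=50
d=1 and a=2a₀=50 at k=4, so the next step gives (m, d) = (25, 47) again — its k=1 value — and the period has length 4.

[25; 1, 11, 1, 50]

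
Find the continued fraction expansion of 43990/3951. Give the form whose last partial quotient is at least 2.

[11; 7, 2, 7, 1, 1, 16]

43990 = 11·3951 + 529
3951 = 7·529 + 248
529 = 2·248 + 33
248 = 7·33 + 17
33 = 1·17 + 16
17 = 1·16 + 1
16 = 16·1 + 0  (stop)
So 43990/3951 = [11; 7, 2, 7, 1, 1, 16].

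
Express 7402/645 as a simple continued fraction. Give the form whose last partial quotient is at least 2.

7402 = 11*645 + 307
645 = 2*307 + 31
307 = 9*31 + 28
31 = 1*28 + 3
28 = 9*3 + 1
3 = 3*1 + 0  (stop)
So 7402/645 = [11; 2, 9, 1, 9, 3].

[11; 2, 9, 1, 9, 3]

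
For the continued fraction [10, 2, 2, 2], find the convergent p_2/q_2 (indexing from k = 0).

Using pₖ = aₖpₖ₋₁ + pₖ₋₂, qₖ = aₖqₖ₋₁ + qₖ₋₂ (with p₋₁=1, p₋₂=0, q₋₁=0, q₋₂=1):
  k=0: a=10, p=10, q=1
  k=1: a=2, p=21, q=2
  k=2: a=2, p=52, q=5

52/5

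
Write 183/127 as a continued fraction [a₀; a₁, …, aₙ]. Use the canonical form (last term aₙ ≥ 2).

[1; 2, 3, 1, 2, 1, 3]

183 = 1×127 + 56
127 = 2×56 + 15
56 = 3×15 + 11
15 = 1×11 + 4
11 = 2×4 + 3
4 = 1×3 + 1
3 = 3×1 + 0  (stop)
So 183/127 = [1; 2, 3, 1, 2, 1, 3].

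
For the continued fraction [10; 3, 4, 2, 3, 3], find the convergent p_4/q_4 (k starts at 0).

Using pₖ = aₖpₖ₋₁ + pₖ₋₂, qₖ = aₖqₖ₋₁ + qₖ₋₂ (with p₋₁=1, p₋₂=0, q₋₁=0, q₋₂=1):
  k=0: a=10, p=10, q=1
  k=1: a=3, p=31, q=3
  k=2: a=4, p=134, q=13
  k=3: a=2, p=299, q=29
  k=4: a=3, p=1031, q=100

1031/100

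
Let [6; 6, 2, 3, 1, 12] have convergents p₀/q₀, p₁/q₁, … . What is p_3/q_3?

277/45

Using pₖ = aₖpₖ₋₁ + pₖ₋₂, qₖ = aₖqₖ₋₁ + qₖ₋₂ (with p₋₁=1, p₋₂=0, q₋₁=0, q₋₂=1):
  k=0: a=6, p=6, q=1
  k=1: a=6, p=37, q=6
  k=2: a=2, p=80, q=13
  k=3: a=3, p=277, q=45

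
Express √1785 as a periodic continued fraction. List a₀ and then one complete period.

[42; 4, 84]

a₀ = ⌊√1785⌋ = 42.
With m₀=0, d₀=1 and mₖ₊₁ = dₖaₖ − mₖ, dₖ₊₁ = (n − mₖ₊₁²)/dₖ, aₖ₊₁ = ⌊(a₀+mₖ₊₁)/dₖ₊₁⌋:
  k=1: m=42, d=21, a=4
  k=2: m=42, d=1, a=84
d=1 and a=2a₀=84 at k=2, so the next step gives (m, d) = (42, 21) again — its k=1 value — and the period has length 2.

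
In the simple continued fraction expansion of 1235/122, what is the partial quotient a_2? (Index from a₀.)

1235 = 10·122 + 15   →  a_0 = 10
122 = 8·15 + 2   →  a_1 = 8
15 = 7·2 + 1   →  a_2 = 7

7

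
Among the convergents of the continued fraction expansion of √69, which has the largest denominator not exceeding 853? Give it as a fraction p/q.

2384/287

√69 = [8; 3, 3, 1, 4, 1, 3, 3, 16, …] (period length 8).
Convergents:
  p_0/q_0 = 8/1
  p_1/q_1 = 25/3
  p_2/q_2 = 83/10
  p_3/q_3 = 108/13
  p_4/q_4 = 515/62
  p_5/q_5 = 623/75
  p_6/q_6 = 2384/287
  p_7/q_7 = 7775/936
q_6 = 287 ≤ 853 < 936 = q_7, so the answer is 2384/287.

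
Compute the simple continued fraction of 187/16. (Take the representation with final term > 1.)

[11; 1, 2, 5]

187 = 11·16 + 11
16 = 1·11 + 5
11 = 2·5 + 1
5 = 5·1 + 0  (stop)
So 187/16 = [11; 1, 2, 5].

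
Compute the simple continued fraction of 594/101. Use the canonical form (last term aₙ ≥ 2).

[5; 1, 7, 2, 2, 2]

594 = 5*101 + 89
101 = 1*89 + 12
89 = 7*12 + 5
12 = 2*5 + 2
5 = 2*2 + 1
2 = 2*1 + 0  (stop)
So 594/101 = [5; 1, 7, 2, 2, 2].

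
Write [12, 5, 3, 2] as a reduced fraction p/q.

Fold from the inside: start with 2/1.
  3 + 1/2 = 7/2
  5 + 2/7 = 37/7
  12 + 7/37 = 451/37

451/37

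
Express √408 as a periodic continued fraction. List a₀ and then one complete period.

a₀ = ⌊√408⌋ = 20.

[20; 5, 40]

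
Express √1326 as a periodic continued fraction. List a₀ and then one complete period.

a₀ = ⌊√1326⌋ = 36.
With m₀=0, d₀=1 and mₖ₊₁ = dₖaₖ − mₖ, dₖ₊₁ = (n − mₖ₊₁²)/dₖ, aₖ₊₁ = ⌊(a₀+mₖ₊₁)/dₖ₊₁⌋:
  k=1: m=36, d=30, a=2
  k=2: m=24, d=25, a=2
  k=3: m=26, d=26, a=2
  k=4: m=26, d=25, a=2
  k=5: m=24, d=30, a=2
  k=6: m=36, d=1, a=72
d=1 and a=2a₀=72 at k=6, so the next step gives (m, d) = (36, 30) again — its k=1 value — and the period has length 6.

[36; 2, 2, 2, 2, 2, 72]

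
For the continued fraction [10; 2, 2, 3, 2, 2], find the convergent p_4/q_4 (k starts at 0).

Using pₖ = aₖpₖ₋₁ + pₖ₋₂, qₖ = aₖqₖ₋₁ + qₖ₋₂ (with p₋₁=1, p₋₂=0, q₋₁=0, q₋₂=1):
  k=0: a=10, p=10, q=1
  k=1: a=2, p=21, q=2
  k=2: a=2, p=52, q=5
  k=3: a=3, p=177, q=17
  k=4: a=2, p=406, q=39

406/39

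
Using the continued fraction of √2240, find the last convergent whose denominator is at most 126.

3313/70

√2240 = [47; 3, 23, 3, 94, …] (period length 4).
Convergents:
  p_0/q_0 = 47/1
  p_1/q_1 = 142/3
  p_2/q_2 = 3313/70
  p_3/q_3 = 10081/213
q_2 = 70 ≤ 126 < 213 = q_3, so the answer is 3313/70.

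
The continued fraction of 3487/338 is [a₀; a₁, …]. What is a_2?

6

3487 = 10·338 + 107   →  a_0 = 10
338 = 3·107 + 17   →  a_1 = 3
107 = 6·17 + 5   →  a_2 = 6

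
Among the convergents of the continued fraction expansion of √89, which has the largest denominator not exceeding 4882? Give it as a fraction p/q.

18934/2007

√89 = [9; 2, 3, 3, 2, 18, …] (period length 5).
Convergents:
  p_0/q_0 = 9/1
  p_1/q_1 = 19/2
  p_2/q_2 = 66/7
  p_3/q_3 = 217/23
  p_4/q_4 = 500/53
  p_5/q_5 = 9217/977
  p_6/q_6 = 18934/2007
  p_7/q_7 = 66019/6998
q_6 = 2007 ≤ 4882 < 6998 = q_7, so the answer is 18934/2007.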